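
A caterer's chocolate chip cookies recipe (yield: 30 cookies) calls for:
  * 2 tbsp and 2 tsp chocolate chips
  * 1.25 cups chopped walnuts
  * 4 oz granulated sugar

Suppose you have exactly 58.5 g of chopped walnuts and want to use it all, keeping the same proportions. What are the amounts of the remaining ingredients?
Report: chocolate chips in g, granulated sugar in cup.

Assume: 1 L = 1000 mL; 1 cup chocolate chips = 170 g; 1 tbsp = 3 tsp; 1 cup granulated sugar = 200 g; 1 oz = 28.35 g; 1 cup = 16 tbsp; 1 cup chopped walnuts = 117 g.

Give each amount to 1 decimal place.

chocolate chips: 11.3 g; granulated sugar: 0.2 cup

The original recipe has 146.25 g of chopped walnuts, so the scaling factor is 58.5 ÷ 146.25 = 2/5 = 0.4.
chocolate chips: (2 tbsp + 2 tsp = 8/3 tbsp) × 2/5 ÷ 16 tbsp/cup × 170 g/cup ≈ 11.3 g
granulated sugar: 4 oz × 2/5 × 28.35 g/oz ÷ 200 g/cup ≈ 0.2 cup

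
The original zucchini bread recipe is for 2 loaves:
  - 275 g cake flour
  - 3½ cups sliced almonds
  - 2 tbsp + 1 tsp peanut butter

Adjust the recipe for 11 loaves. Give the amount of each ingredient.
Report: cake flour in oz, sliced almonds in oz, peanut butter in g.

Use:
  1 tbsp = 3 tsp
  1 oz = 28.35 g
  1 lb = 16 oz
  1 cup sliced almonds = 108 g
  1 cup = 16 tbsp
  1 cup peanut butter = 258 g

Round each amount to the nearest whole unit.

cake flour: 53 oz; sliced almonds: 73 oz; peanut butter: 207 g

Scaling factor: 11/2 = 5.5.
cake flour: 275 g × 11/2 ÷ 28.35 g/oz ≈ 53 oz
sliced almonds: 3.5 cup × 11/2 × 108 g/cup ÷ 28.35 g/oz ≈ 73 oz
peanut butter: (2 tbsp + 1 tsp = 7/3 tbsp) × 11/2 ÷ 16 tbsp/cup × 258 g/cup ≈ 207 g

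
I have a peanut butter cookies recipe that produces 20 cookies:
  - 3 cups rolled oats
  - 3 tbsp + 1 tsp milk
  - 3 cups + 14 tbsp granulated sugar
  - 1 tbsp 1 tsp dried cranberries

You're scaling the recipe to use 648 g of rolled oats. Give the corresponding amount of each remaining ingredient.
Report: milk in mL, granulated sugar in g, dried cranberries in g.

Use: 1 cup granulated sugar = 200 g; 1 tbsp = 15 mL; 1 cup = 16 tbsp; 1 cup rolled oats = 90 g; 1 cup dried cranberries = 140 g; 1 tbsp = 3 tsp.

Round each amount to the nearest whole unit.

milk: 120 mL; granulated sugar: 1860 g; dried cranberries: 28 g

The original recipe has 270 g of rolled oats, so the scaling factor is 648 ÷ 270 = 12/5 = 2.4.
milk: (3 tbsp + 1 tsp = 10/3 tbsp) × 12/5 × 15 mL/tbsp = 120 mL
granulated sugar: (3 cup + 14 tbsp = 3.875 cup) × 12/5 × 200 g/cup = 1860 g
dried cranberries: (1 tbsp + 1 tsp = 4/3 tbsp) × 12/5 ÷ 16 tbsp/cup × 140 g/cup = 28 g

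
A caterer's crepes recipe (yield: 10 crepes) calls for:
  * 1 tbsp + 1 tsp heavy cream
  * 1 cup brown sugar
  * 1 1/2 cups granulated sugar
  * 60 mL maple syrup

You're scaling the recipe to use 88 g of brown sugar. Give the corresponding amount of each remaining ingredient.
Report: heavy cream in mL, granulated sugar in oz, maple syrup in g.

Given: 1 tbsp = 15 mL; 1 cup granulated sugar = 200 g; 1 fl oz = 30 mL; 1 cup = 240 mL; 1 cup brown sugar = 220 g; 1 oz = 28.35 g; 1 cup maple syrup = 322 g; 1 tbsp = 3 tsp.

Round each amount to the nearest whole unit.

The original recipe has 220 g of brown sugar, so the scaling factor is 88 ÷ 220 = 2/5 = 0.4.
heavy cream: (1 tbsp + 1 tsp = 4/3 tbsp) × 2/5 × 15 mL/tbsp = 8 mL
granulated sugar: 1.5 cup × 2/5 × 200 g/cup ÷ 28.35 g/oz ≈ 4 oz
maple syrup: 60 mL × 2/5 ÷ 240 mL/cup × 322 g/cup ≈ 32 g

heavy cream: 8 mL; granulated sugar: 4 oz; maple syrup: 32 g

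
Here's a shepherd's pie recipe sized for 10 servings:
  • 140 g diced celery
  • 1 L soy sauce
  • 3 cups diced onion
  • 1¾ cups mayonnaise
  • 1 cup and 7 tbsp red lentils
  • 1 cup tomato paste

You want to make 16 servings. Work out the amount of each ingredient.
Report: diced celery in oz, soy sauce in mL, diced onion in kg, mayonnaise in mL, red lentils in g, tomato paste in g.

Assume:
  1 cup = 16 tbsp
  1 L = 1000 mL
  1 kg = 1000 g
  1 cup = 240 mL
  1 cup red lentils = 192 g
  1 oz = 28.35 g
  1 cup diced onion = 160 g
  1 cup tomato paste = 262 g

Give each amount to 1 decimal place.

Scaling factor: 16/10 = 8/5 = 1.6.
diced celery: 140 g × 8/5 ÷ 28.35 g/oz ≈ 7.9 oz
soy sauce: 1 L × 8/5 × 1000 mL/L = 1600.0 mL
diced onion: 3 cup × 8/5 × 160 g/cup ÷ 1000 g/kg ≈ 0.8 kg
mayonnaise: 1.75 cup × 8/5 × 240 mL/cup = 672.0 mL
red lentils: (1 cup + 7 tbsp = 1.4375 cup) × 8/5 × 192 g/cup = 441.6 g
tomato paste: 1 cup × 8/5 × 262 g/cup = 419.2 g

diced celery: 7.9 oz; soy sauce: 1600.0 mL; diced onion: 0.8 kg; mayonnaise: 672.0 mL; red lentils: 441.6 g; tomato paste: 419.2 g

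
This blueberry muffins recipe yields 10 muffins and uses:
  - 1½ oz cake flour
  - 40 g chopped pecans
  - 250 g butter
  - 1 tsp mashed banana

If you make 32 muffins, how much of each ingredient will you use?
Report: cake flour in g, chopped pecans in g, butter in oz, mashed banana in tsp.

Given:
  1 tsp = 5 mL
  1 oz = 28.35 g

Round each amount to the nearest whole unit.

Scaling factor: 32/10 = 16/5 = 3.2.
cake flour: 1.5 oz × 16/5 × 28.35 g/oz ≈ 136 g
chopped pecans: 40 g × 16/5 = 128 g
butter: 250 g × 16/5 ÷ 28.35 g/oz ≈ 28 oz
mashed banana: 1 tsp × 16/5 ≈ 3 tsp

cake flour: 136 g; chopped pecans: 128 g; butter: 28 oz; mashed banana: 3 tsp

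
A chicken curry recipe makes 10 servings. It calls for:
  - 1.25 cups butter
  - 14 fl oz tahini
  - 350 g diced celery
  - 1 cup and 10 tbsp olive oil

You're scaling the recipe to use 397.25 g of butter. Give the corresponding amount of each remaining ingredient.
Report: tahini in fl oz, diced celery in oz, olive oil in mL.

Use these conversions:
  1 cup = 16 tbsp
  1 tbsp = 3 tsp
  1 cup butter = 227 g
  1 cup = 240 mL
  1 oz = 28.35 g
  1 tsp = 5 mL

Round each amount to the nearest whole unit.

tahini: 20 fl oz; diced celery: 17 oz; olive oil: 546 mL

The original recipe has 283.75 g of butter, so the scaling factor is 397.25 ÷ 283.75 = 7/5 = 1.4.
tahini: 14 fl oz × 7/5 ≈ 20 fl oz
diced celery: 350 g × 7/5 ÷ 28.35 g/oz ≈ 17 oz
olive oil: (1 cup + 10 tbsp = 1.625 cup) × 7/5 × 240 mL/cup = 546 mL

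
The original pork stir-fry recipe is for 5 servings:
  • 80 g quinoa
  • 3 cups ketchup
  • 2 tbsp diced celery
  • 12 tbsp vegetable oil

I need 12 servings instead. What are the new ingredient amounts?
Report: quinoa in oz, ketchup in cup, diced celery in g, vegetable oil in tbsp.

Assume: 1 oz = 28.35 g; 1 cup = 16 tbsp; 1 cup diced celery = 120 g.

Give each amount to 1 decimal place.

quinoa: 6.8 oz; ketchup: 7.2 cup; diced celery: 36.0 g; vegetable oil: 28.8 tbsp

Scaling factor: 12/5 = 2.4.
quinoa: 80 g × 12/5 ÷ 28.35 g/oz ≈ 6.8 oz
ketchup: 3 cup × 12/5 = 7.2 cup
diced celery: 2 tbsp × 12/5 ÷ 16 tbsp/cup × 120 g/cup = 36.0 g
vegetable oil: 12 tbsp × 12/5 = 28.8 tbsp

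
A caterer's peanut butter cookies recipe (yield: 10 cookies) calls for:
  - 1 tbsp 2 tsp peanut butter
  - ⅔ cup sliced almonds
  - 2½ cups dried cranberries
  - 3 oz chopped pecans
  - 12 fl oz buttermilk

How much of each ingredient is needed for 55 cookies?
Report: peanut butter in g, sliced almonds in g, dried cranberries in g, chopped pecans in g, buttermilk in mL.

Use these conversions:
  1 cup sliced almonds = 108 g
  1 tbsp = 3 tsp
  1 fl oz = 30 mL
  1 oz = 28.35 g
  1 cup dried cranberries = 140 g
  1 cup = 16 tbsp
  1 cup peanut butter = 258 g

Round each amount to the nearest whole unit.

peanut butter: 148 g; sliced almonds: 396 g; dried cranberries: 1925 g; chopped pecans: 468 g; buttermilk: 1980 mL

Scaling factor: 55/10 = 11/2 = 5.5.
peanut butter: (1 tbsp + 2 tsp = 5/3 tbsp) × 11/2 ÷ 16 tbsp/cup × 258 g/cup ≈ 148 g
sliced almonds: 2/3 cup × 11/2 × 108 g/cup = 396 g
dried cranberries: 2.5 cup × 11/2 × 140 g/cup = 1925 g
chopped pecans: 3 oz × 11/2 × 28.35 g/oz ≈ 468 g
buttermilk: 12 fl oz × 11/2 × 30 mL/fl oz = 1980 mL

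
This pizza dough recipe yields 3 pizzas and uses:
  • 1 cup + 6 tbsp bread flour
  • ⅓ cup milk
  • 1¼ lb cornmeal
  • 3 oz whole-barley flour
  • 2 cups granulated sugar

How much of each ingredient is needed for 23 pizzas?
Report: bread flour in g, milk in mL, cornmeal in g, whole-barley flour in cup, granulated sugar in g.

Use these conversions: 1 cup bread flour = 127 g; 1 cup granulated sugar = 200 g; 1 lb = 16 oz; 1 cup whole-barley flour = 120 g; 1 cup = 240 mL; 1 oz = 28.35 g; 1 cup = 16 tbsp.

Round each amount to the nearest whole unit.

bread flour: 1339 g; milk: 613 mL; cornmeal: 4347 g; whole-barley flour: 5 cup; granulated sugar: 3067 g

Scaling factor: 23/3.
bread flour: (1 cup + 6 tbsp = 1.375 cup) × 23/3 × 127 g/cup ≈ 1339 g
milk: 1/3 cup × 23/3 × 240 mL/cup ≈ 613 mL
cornmeal: 1.25 lb × 23/3 × 16 oz/lb × 28.35 g/oz = 4347 g
whole-barley flour: 3 oz × 23/3 × 28.35 g/oz ÷ 120 g/cup ≈ 5 cup
granulated sugar: 2 cup × 23/3 × 200 g/cup ≈ 3067 g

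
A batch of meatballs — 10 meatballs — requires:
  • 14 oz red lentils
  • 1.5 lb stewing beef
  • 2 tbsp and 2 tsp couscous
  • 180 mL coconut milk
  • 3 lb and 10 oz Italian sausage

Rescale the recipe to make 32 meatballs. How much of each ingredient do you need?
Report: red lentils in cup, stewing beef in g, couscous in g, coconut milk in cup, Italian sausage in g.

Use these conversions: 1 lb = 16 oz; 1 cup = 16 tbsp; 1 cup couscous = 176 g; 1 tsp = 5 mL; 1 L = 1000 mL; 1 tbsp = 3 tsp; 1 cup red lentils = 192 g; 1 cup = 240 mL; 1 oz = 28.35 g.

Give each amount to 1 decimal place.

red lentils: 6.6 cup; stewing beef: 2177.3 g; couscous: 93.9 g; coconut milk: 2.4 cup; Italian sausage: 5261.8 g

Scaling factor: 32/10 = 16/5 = 3.2.
red lentils: 14 oz × 16/5 × 28.35 g/oz ÷ 192 g/cup ≈ 6.6 cup
stewing beef: 1.5 lb × 16/5 × 16 oz/lb × 28.35 g/oz ≈ 2177.3 g
couscous: (2 tbsp + 2 tsp = 8/3 tbsp) × 16/5 ÷ 16 tbsp/cup × 176 g/cup ≈ 93.9 g
coconut milk: 180 mL × 16/5 ÷ 240 mL/cup = 2.4 cup
Italian sausage: (3 lb + 10 oz = 3.625 lb) × 16/5 × 16 oz/lb × 28.35 g/oz ≈ 5261.8 g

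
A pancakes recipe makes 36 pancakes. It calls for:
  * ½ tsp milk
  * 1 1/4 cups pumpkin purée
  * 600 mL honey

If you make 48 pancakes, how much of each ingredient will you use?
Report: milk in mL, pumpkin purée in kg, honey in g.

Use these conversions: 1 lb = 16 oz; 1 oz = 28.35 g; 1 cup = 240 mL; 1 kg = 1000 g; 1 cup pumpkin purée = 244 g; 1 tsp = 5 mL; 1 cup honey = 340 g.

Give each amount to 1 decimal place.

Scaling factor: 48/36 = 4/3.
milk: 0.5 tsp × 4/3 × 5 mL/tsp ≈ 3.3 mL
pumpkin purée: 1.25 cup × 4/3 × 244 g/cup ÷ 1000 g/kg ≈ 0.4 kg
honey: 600 mL × 4/3 ÷ 240 mL/cup × 340 g/cup ≈ 1133.3 g

milk: 3.3 mL; pumpkin purée: 0.4 kg; honey: 1133.3 g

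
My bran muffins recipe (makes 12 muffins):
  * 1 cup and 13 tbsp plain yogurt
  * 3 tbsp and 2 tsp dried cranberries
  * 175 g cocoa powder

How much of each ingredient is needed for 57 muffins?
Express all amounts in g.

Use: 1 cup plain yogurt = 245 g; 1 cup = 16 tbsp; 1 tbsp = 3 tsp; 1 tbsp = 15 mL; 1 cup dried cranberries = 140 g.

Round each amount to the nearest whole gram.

Scaling factor: 57/12 = 19/4 = 4.75.
plain yogurt: (1 cup + 13 tbsp = 1.8125 cup) × 19/4 × 245 g/cup ≈ 2109 g
dried cranberries: (3 tbsp + 2 tsp = 11/3 tbsp) × 19/4 ÷ 16 tbsp/cup × 140 g/cup ≈ 152 g
cocoa powder: 175 g × 19/4 ≈ 831 g

plain yogurt: 2109 g; dried cranberries: 152 g; cocoa powder: 831 g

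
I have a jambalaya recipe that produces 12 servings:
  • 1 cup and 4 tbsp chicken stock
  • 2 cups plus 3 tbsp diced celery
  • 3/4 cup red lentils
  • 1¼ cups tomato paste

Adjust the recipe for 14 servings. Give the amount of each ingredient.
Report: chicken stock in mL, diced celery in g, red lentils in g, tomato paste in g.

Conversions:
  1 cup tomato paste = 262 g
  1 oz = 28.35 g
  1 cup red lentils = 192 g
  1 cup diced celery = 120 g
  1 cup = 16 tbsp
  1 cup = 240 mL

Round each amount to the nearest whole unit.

chicken stock: 350 mL; diced celery: 306 g; red lentils: 168 g; tomato paste: 382 g

Scaling factor: 14/12 = 7/6.
chicken stock: (1 cup + 4 tbsp = 1.25 cup) × 7/6 × 240 mL/cup = 350 mL
diced celery: (2 cup + 3 tbsp = 2.1875 cup) × 7/6 × 120 g/cup ≈ 306 g
red lentils: 0.75 cup × 7/6 × 192 g/cup = 168 g
tomato paste: 1.25 cup × 7/6 × 262 g/cup ≈ 382 g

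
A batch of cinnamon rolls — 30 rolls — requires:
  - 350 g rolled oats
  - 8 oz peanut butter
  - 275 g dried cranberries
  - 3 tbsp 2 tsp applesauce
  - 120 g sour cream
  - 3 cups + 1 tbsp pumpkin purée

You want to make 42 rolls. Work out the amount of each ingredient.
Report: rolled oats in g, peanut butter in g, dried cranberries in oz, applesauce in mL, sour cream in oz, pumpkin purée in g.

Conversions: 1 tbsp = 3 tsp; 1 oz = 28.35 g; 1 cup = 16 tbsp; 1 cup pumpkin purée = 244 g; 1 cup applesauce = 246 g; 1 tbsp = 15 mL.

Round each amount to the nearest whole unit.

Scaling factor: 42/30 = 7/5 = 1.4.
rolled oats: 350 g × 7/5 = 490 g
peanut butter: 8 oz × 7/5 × 28.35 g/oz ≈ 318 g
dried cranberries: 275 g × 7/5 ÷ 28.35 g/oz ≈ 14 oz
applesauce: (3 tbsp + 2 tsp = 11/3 tbsp) × 7/5 × 15 mL/tbsp = 77 mL
sour cream: 120 g × 7/5 ÷ 28.35 g/oz ≈ 6 oz
pumpkin purée: (3 cup + 1 tbsp = 3.0625 cup) × 7/5 × 244 g/cup ≈ 1046 g

rolled oats: 490 g; peanut butter: 318 g; dried cranberries: 14 oz; applesauce: 77 mL; sour cream: 6 oz; pumpkin purée: 1046 g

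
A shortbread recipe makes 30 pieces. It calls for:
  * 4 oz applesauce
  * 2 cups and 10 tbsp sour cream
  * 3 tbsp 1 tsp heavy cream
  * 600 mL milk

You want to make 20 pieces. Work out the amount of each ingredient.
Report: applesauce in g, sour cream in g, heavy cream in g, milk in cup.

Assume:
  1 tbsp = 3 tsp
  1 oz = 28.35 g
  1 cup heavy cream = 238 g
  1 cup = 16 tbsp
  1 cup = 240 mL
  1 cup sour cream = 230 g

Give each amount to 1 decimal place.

applesauce: 75.6 g; sour cream: 402.5 g; heavy cream: 33.1 g; milk: 1.7 cup

Scaling factor: 20/30 = 2/3.
applesauce: 4 oz × 2/3 × 28.35 g/oz = 75.6 g
sour cream: (2 cup + 10 tbsp = 2.625 cup) × 2/3 × 230 g/cup = 402.5 g
heavy cream: (3 tbsp + 1 tsp = 10/3 tbsp) × 2/3 ÷ 16 tbsp/cup × 238 g/cup ≈ 33.1 g
milk: 600 mL × 2/3 ÷ 240 mL/cup ≈ 1.7 cup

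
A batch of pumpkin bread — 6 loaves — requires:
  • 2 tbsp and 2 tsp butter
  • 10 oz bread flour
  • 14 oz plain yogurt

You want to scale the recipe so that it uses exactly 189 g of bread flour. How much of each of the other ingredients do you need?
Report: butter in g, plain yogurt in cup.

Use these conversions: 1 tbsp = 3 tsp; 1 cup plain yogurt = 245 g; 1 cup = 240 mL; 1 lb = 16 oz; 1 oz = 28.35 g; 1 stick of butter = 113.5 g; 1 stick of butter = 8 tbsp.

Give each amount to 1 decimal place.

The original recipe has 283.5 g of bread flour, so the scaling factor is 189 ÷ 283.5 = 2/3.
butter: (2 tbsp + 2 tsp = 8/3 tbsp) × 2/3 ÷ 8 tbsp/stick × 113.5 g/stick ≈ 25.2 g
plain yogurt: 14 oz × 2/3 × 28.35 g/oz ÷ 245 g/cup ≈ 1.1 cup

butter: 25.2 g; plain yogurt: 1.1 cup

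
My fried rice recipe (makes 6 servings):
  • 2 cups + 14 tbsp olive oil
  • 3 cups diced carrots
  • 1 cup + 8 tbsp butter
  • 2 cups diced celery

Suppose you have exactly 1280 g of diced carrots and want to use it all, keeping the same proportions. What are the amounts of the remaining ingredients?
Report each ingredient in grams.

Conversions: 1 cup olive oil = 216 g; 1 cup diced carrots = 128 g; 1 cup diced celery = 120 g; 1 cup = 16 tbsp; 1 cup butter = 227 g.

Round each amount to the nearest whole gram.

The original recipe has 384 g of diced carrots, so the scaling factor is 1280 ÷ 384 = 10/3.
olive oil: (2 cup + 14 tbsp = 2.875 cup) × 10/3 × 216 g/cup = 2070 g
butter: (1 cup + 8 tbsp = 1.5 cup) × 10/3 × 227 g/cup = 1135 g
diced celery: 2 cup × 10/3 × 120 g/cup = 800 g

olive oil: 2070 g; butter: 1135 g; diced celery: 800 g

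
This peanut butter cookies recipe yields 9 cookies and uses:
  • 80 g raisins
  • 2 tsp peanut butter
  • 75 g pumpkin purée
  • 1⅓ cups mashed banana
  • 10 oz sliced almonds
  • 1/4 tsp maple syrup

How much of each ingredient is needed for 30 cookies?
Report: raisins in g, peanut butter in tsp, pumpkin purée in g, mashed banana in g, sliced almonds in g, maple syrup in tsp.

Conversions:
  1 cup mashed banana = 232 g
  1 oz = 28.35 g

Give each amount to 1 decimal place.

Scaling factor: 30/9 = 10/3.
raisins: 80 g × 10/3 ≈ 266.7 g
peanut butter: 2 tsp × 10/3 ≈ 6.7 tsp
pumpkin purée: 75 g × 10/3 = 250.0 g
mashed banana: 4/3 cup × 10/3 × 232 g/cup ≈ 1031.1 g
sliced almonds: 10 oz × 10/3 × 28.35 g/oz = 945.0 g
maple syrup: 0.25 tsp × 10/3 ≈ 0.8 tsp

raisins: 266.7 g; peanut butter: 6.7 tsp; pumpkin purée: 250.0 g; mashed banana: 1031.1 g; sliced almonds: 945.0 g; maple syrup: 0.8 tsp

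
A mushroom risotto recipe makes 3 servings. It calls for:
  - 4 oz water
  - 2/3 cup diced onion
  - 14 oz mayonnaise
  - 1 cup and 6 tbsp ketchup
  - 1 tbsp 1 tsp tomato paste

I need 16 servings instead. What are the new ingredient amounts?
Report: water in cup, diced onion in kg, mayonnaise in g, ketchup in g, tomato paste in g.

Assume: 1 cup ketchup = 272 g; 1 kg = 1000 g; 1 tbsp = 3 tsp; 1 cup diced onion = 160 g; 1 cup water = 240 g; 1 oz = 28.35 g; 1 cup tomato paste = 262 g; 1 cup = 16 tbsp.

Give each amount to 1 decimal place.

water: 2.5 cup; diced onion: 0.6 kg; mayonnaise: 2116.8 g; ketchup: 1994.7 g; tomato paste: 116.4 g

Scaling factor: 16/3.
water: 4 oz × 16/3 × 28.35 g/oz ÷ 240 g/cup ≈ 2.5 cup
diced onion: 2/3 cup × 16/3 × 160 g/cup ÷ 1000 g/kg ≈ 0.6 kg
mayonnaise: 14 oz × 16/3 × 28.35 g/oz = 2116.8 g
ketchup: (1 cup + 6 tbsp = 1.375 cup) × 16/3 × 272 g/cup ≈ 1994.7 g
tomato paste: (1 tbsp + 1 tsp = 4/3 tbsp) × 16/3 ÷ 16 tbsp/cup × 262 g/cup ≈ 116.4 g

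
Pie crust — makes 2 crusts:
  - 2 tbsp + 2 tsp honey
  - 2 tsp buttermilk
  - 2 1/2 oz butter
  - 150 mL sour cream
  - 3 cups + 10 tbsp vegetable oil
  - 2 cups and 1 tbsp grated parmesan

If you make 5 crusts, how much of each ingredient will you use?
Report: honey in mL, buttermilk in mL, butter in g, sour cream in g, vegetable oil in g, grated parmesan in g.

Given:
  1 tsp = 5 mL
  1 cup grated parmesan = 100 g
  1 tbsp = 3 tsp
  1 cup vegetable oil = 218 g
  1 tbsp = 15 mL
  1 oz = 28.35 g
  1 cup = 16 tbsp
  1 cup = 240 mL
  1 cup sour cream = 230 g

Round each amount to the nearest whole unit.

Scaling factor: 5/2 = 2.5.
honey: (2 tbsp + 2 tsp = 8/3 tbsp) × 5/2 × 15 mL/tbsp = 100 mL
buttermilk: 2 tsp × 5/2 × 5 mL/tsp = 25 mL
butter: 2.5 oz × 5/2 × 28.35 g/oz ≈ 177 g
sour cream: 150 mL × 5/2 ÷ 240 mL/cup × 230 g/cup ≈ 359 g
vegetable oil: (3 cup + 10 tbsp = 3.625 cup) × 5/2 × 218 g/cup ≈ 1976 g
grated parmesan: (2 cup + 1 tbsp = 2.0625 cup) × 5/2 × 100 g/cup ≈ 516 g

honey: 100 mL; buttermilk: 25 mL; butter: 177 g; sour cream: 359 g; vegetable oil: 1976 g; grated parmesan: 516 g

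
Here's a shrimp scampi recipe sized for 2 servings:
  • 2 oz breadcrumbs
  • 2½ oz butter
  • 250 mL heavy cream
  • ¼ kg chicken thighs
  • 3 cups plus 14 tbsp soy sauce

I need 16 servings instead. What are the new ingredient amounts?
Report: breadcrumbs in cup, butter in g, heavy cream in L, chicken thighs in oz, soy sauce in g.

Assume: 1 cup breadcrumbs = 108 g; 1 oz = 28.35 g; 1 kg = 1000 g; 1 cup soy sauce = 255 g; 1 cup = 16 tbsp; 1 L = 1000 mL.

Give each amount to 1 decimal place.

Scaling factor: 16/2 = 8.
breadcrumbs: 2 oz × 8 × 28.35 g/oz ÷ 108 g/cup = 4.2 cup
butter: 2.5 oz × 8 × 28.35 g/oz = 567.0 g
heavy cream: 250 mL × 8 ÷ 1000 mL/L = 2.0 L
chicken thighs: 0.25 kg × 8 × 1000 g/kg ÷ 28.35 g/oz ≈ 70.5 oz
soy sauce: (3 cup + 14 tbsp = 3.875 cup) × 8 × 255 g/cup = 7905.0 g

breadcrumbs: 4.2 cup; butter: 567.0 g; heavy cream: 2.0 L; chicken thighs: 70.5 oz; soy sauce: 7905.0 g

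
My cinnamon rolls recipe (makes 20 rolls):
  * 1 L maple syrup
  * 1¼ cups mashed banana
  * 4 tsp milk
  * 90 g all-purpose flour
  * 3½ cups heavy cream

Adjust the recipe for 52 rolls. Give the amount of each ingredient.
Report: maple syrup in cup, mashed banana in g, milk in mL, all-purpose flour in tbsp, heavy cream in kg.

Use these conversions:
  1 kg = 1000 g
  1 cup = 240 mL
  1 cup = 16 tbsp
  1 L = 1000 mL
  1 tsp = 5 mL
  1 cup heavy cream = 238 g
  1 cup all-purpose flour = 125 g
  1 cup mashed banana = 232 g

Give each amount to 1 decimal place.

Scaling factor: 52/20 = 13/5 = 2.6.
maple syrup: 1 L × 13/5 × 1000 mL/L ÷ 240 mL/cup ≈ 10.8 cup
mashed banana: 1.25 cup × 13/5 × 232 g/cup = 754.0 g
milk: 4 tsp × 13/5 × 5 mL/tsp = 52.0 mL
all-purpose flour: 90 g × 13/5 ÷ 125 g/cup × 16 tbsp/cup ≈ 30.0 tbsp
heavy cream: 3.5 cup × 13/5 × 238 g/cup ÷ 1000 g/kg ≈ 2.2 kg

maple syrup: 10.8 cup; mashed banana: 754.0 g; milk: 52.0 mL; all-purpose flour: 30.0 tbsp; heavy cream: 2.2 kg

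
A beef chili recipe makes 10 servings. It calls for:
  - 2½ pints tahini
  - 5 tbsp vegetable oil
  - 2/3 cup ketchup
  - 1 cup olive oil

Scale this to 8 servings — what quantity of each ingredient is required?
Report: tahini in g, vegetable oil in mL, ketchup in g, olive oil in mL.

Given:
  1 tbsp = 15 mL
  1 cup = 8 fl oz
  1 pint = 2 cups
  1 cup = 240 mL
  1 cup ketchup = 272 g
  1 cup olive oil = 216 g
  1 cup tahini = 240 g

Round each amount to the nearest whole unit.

Scaling factor: 8/10 = 4/5 = 0.8.
tahini: 2.5 pint × 4/5 × 2 cup/pint × 240 g/cup = 960 g
vegetable oil: 5 tbsp × 4/5 × 15 mL/tbsp = 60 mL
ketchup: 2/3 cup × 4/5 × 272 g/cup ≈ 145 g
olive oil: 1 cup × 4/5 × 240 mL/cup = 192 mL

tahini: 960 g; vegetable oil: 60 mL; ketchup: 145 g; olive oil: 192 mL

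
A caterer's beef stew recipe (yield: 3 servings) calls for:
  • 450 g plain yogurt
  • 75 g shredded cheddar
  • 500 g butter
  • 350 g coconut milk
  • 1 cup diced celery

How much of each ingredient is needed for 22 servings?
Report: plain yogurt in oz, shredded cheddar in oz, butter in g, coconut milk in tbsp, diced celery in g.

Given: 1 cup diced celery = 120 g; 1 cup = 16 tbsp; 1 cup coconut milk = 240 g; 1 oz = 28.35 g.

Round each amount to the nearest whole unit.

plain yogurt: 116 oz; shredded cheddar: 19 oz; butter: 3667 g; coconut milk: 171 tbsp; diced celery: 880 g

Scaling factor: 22/3.
plain yogurt: 450 g × 22/3 ÷ 28.35 g/oz ≈ 116 oz
shredded cheddar: 75 g × 22/3 ÷ 28.35 g/oz ≈ 19 oz
butter: 500 g × 22/3 ≈ 3667 g
coconut milk: 350 g × 22/3 ÷ 240 g/cup × 16 tbsp/cup ≈ 171 tbsp
diced celery: 1 cup × 22/3 × 120 g/cup = 880 g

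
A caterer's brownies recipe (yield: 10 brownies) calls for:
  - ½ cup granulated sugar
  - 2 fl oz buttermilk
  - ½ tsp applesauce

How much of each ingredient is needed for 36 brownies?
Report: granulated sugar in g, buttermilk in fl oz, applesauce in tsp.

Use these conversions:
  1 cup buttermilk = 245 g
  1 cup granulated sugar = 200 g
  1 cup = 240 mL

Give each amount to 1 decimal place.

Scaling factor: 36/10 = 18/5 = 3.6.
granulated sugar: 0.5 cup × 18/5 × 200 g/cup = 360.0 g
buttermilk: 2 fl oz × 18/5 = 7.2 fl oz
applesauce: 0.5 tsp × 18/5 = 1.8 tsp

granulated sugar: 360.0 g; buttermilk: 7.2 fl oz; applesauce: 1.8 tsp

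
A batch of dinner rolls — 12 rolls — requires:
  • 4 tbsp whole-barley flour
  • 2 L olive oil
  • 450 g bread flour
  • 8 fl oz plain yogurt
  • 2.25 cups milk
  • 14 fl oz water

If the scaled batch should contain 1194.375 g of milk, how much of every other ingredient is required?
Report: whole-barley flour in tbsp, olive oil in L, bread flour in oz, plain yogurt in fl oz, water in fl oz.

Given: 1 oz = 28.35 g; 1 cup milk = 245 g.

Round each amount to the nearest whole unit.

The original recipe has 551.25 g of milk, so the scaling factor is 1194.375 ÷ 551.25 = 13/6.
whole-barley flour: 4 tbsp × 13/6 ≈ 9 tbsp
olive oil: 2 L × 13/6 ≈ 4 L
bread flour: 450 g × 13/6 ÷ 28.35 g/oz ≈ 34 oz
plain yogurt: 8 fl oz × 13/6 ≈ 17 fl oz
water: 14 fl oz × 13/6 ≈ 30 fl oz

whole-barley flour: 9 tbsp; olive oil: 4 L; bread flour: 34 oz; plain yogurt: 17 fl oz; water: 30 fl oz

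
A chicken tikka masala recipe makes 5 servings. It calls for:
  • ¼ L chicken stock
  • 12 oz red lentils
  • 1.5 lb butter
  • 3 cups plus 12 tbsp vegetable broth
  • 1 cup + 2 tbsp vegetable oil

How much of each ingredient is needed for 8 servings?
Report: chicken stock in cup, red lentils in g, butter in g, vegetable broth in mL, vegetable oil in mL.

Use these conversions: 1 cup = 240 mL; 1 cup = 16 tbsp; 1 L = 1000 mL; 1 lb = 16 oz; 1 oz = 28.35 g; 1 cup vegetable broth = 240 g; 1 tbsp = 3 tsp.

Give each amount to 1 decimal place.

Scaling factor: 8/5 = 1.6.
chicken stock: 0.25 L × 8/5 × 1000 mL/L ÷ 240 mL/cup ≈ 1.7 cup
red lentils: 12 oz × 8/5 × 28.35 g/oz ≈ 544.3 g
butter: 1.5 lb × 8/5 × 16 oz/lb × 28.35 g/oz ≈ 1088.6 g
vegetable broth: (3 cup + 12 tbsp = 3.75 cup) × 8/5 × 240 mL/cup = 1440.0 mL
vegetable oil: (1 cup + 2 tbsp = 1.125 cup) × 8/5 × 240 mL/cup = 432.0 mL

chicken stock: 1.7 cup; red lentils: 544.3 g; butter: 1088.6 g; vegetable broth: 1440.0 mL; vegetable oil: 432.0 mL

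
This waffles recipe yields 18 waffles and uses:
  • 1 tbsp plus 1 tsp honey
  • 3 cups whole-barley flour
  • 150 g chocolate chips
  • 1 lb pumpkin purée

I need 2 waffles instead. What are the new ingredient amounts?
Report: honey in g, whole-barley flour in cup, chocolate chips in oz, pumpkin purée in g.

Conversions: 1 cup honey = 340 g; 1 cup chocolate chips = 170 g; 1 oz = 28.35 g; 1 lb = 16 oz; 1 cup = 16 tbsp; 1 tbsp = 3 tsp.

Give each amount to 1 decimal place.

honey: 3.1 g; whole-barley flour: 0.3 cup; chocolate chips: 0.6 oz; pumpkin purée: 50.4 g

Scaling factor: 2/18 = 1/9.
honey: (1 tbsp + 1 tsp = 4/3 tbsp) × 1/9 ÷ 16 tbsp/cup × 340 g/cup ≈ 3.1 g
whole-barley flour: 3 cup × 1/9 ≈ 0.3 cup
chocolate chips: 150 g × 1/9 ÷ 28.35 g/oz ≈ 0.6 oz
pumpkin purée: 1 lb × 1/9 × 16 oz/lb × 28.35 g/oz = 50.4 g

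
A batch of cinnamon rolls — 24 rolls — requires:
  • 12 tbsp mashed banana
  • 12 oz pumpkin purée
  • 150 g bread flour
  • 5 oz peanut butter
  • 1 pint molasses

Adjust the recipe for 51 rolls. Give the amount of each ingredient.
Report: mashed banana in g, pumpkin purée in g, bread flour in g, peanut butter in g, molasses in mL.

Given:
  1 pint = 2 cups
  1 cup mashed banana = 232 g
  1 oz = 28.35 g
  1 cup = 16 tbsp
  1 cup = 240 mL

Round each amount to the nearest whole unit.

Scaling factor: 51/24 = 17/8 = 2.125.
mashed banana: 12 tbsp × 17/8 ÷ 16 tbsp/cup × 232 g/cup ≈ 370 g
pumpkin purée: 12 oz × 17/8 × 28.35 g/oz ≈ 723 g
bread flour: 150 g × 17/8 ≈ 319 g
peanut butter: 5 oz × 17/8 × 28.35 g/oz ≈ 301 g
molasses: 1 pint × 17/8 × 2 cup/pint × 240 mL/cup = 1020 mL

mashed banana: 370 g; pumpkin purée: 723 g; bread flour: 319 g; peanut butter: 301 g; molasses: 1020 mL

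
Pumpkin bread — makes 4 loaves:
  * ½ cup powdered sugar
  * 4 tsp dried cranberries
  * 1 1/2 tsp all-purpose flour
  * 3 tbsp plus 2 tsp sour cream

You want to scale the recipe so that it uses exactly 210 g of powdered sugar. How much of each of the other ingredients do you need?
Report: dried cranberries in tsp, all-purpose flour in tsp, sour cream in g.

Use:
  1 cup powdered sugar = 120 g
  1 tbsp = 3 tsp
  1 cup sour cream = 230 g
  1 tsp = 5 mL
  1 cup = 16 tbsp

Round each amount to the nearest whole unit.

dried cranberries: 14 tsp; all-purpose flour: 5 tsp; sour cream: 184 g

The original recipe has 60 g of powdered sugar, so the scaling factor is 210 ÷ 60 = 7/2 = 3.5.
dried cranberries: 4 tsp × 7/2 = 14 tsp
all-purpose flour: 1.5 tsp × 7/2 ≈ 5 tsp
sour cream: (3 tbsp + 2 tsp = 11/3 tbsp) × 7/2 ÷ 16 tbsp/cup × 230 g/cup ≈ 184 g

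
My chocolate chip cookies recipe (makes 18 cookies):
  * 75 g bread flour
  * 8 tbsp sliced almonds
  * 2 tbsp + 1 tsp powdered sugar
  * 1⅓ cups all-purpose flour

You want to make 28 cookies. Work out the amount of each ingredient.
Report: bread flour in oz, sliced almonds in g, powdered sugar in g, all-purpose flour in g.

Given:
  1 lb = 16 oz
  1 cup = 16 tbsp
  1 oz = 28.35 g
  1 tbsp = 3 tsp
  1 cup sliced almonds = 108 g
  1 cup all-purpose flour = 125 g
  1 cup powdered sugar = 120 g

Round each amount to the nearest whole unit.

bread flour: 4 oz; sliced almonds: 84 g; powdered sugar: 27 g; all-purpose flour: 259 g

Scaling factor: 28/18 = 14/9.
bread flour: 75 g × 14/9 ÷ 28.35 g/oz ≈ 4 oz
sliced almonds: 8 tbsp × 14/9 ÷ 16 tbsp/cup × 108 g/cup = 84 g
powdered sugar: (2 tbsp + 1 tsp = 7/3 tbsp) × 14/9 ÷ 16 tbsp/cup × 120 g/cup ≈ 27 g
all-purpose flour: 4/3 cup × 14/9 × 125 g/cup ≈ 259 g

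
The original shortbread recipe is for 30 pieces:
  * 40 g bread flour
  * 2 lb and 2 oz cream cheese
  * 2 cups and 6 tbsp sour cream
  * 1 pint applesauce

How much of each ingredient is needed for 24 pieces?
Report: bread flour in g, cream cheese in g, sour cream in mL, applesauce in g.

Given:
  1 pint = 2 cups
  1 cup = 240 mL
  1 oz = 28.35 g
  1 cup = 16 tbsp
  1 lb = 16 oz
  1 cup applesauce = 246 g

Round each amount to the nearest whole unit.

Scaling factor: 24/30 = 4/5 = 0.8.
bread flour: 40 g × 4/5 = 32 g
cream cheese: (2 lb + 2 oz = 2.125 lb) × 4/5 × 16 oz/lb × 28.35 g/oz ≈ 771 g
sour cream: (2 cup + 6 tbsp = 2.375 cup) × 4/5 × 240 mL/cup = 456 mL
applesauce: 1 pint × 4/5 × 2 cup/pint × 246 g/cup ≈ 394 g

bread flour: 32 g; cream cheese: 771 g; sour cream: 456 mL; applesauce: 394 g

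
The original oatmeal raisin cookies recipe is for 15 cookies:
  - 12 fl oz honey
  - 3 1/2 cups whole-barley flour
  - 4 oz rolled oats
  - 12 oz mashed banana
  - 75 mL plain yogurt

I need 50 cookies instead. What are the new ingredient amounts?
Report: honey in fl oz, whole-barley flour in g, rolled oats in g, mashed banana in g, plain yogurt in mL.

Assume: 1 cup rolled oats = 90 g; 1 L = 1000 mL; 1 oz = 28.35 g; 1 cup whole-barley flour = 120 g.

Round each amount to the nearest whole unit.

honey: 40 fl oz; whole-barley flour: 1400 g; rolled oats: 378 g; mashed banana: 1134 g; plain yogurt: 250 mL

Scaling factor: 50/15 = 10/3.
honey: 12 fl oz × 10/3 = 40 fl oz
whole-barley flour: 3.5 cup × 10/3 × 120 g/cup = 1400 g
rolled oats: 4 oz × 10/3 × 28.35 g/oz = 378 g
mashed banana: 12 oz × 10/3 × 28.35 g/oz = 1134 g
plain yogurt: 75 mL × 10/3 = 250 mL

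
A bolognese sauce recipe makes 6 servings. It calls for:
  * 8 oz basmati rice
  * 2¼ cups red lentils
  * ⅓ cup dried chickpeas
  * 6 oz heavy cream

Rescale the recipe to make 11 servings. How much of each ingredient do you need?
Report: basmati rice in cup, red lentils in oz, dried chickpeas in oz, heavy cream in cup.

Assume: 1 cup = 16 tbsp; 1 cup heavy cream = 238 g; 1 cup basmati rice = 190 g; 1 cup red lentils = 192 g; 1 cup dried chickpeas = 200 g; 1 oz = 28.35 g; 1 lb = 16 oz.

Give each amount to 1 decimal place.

basmati rice: 2.2 cup; red lentils: 27.9 oz; dried chickpeas: 4.3 oz; heavy cream: 1.3 cup

Scaling factor: 11/6.
basmati rice: 8 oz × 11/6 × 28.35 g/oz ÷ 190 g/cup ≈ 2.2 cup
red lentils: 2.25 cup × 11/6 × 192 g/cup ÷ 28.35 g/oz ≈ 27.9 oz
dried chickpeas: 1/3 cup × 11/6 × 200 g/cup ÷ 28.35 g/oz ≈ 4.3 oz
heavy cream: 6 oz × 11/6 × 28.35 g/oz ÷ 238 g/cup ≈ 1.3 cup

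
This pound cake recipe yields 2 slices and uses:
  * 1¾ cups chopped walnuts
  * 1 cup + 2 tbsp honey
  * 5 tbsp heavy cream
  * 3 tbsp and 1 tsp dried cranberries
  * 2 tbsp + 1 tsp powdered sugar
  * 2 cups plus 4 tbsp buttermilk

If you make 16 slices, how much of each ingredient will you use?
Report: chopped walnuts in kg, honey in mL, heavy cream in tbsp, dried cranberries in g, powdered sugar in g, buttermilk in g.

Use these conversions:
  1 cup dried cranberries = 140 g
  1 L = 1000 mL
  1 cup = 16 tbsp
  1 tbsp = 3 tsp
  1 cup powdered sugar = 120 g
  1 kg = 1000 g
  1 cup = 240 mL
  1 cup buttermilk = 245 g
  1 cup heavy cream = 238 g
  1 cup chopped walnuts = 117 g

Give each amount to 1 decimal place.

Scaling factor: 16/2 = 8.
chopped walnuts: 1.75 cup × 8 × 117 g/cup ÷ 1000 g/kg ≈ 1.6 kg
honey: (1 cup + 2 tbsp = 1.125 cup) × 8 × 240 mL/cup = 2160.0 mL
heavy cream: 5 tbsp × 8 = 40.0 tbsp
dried cranberries: (3 tbsp + 1 tsp = 10/3 tbsp) × 8 ÷ 16 tbsp/cup × 140 g/cup ≈ 233.3 g
powdered sugar: (2 tbsp + 1 tsp = 7/3 tbsp) × 8 ÷ 16 tbsp/cup × 120 g/cup = 140.0 g
buttermilk: (2 cup + 4 tbsp = 2.25 cup) × 8 × 245 g/cup = 4410.0 g

chopped walnuts: 1.6 kg; honey: 2160.0 mL; heavy cream: 40.0 tbsp; dried cranberries: 233.3 g; powdered sugar: 140.0 g; buttermilk: 4410.0 g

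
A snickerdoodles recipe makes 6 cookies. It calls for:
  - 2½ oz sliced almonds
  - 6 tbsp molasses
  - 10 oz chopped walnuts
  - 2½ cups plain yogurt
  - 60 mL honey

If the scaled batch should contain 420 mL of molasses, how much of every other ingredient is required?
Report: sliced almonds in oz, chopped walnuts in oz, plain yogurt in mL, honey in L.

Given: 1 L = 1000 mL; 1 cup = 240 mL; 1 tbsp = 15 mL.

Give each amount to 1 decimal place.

sliced almonds: 11.7 oz; chopped walnuts: 46.7 oz; plain yogurt: 2800.0 mL; honey: 0.3 L

The original recipe has 90 mL of molasses, so the scaling factor is 420 ÷ 90 = 14/3.
sliced almonds: 2.5 oz × 14/3 ≈ 11.7 oz
chopped walnuts: 10 oz × 14/3 ≈ 46.7 oz
plain yogurt: 2.5 cup × 14/3 × 240 mL/cup = 2800.0 mL
honey: 60 mL × 14/3 ÷ 1000 mL/L ≈ 0.3 L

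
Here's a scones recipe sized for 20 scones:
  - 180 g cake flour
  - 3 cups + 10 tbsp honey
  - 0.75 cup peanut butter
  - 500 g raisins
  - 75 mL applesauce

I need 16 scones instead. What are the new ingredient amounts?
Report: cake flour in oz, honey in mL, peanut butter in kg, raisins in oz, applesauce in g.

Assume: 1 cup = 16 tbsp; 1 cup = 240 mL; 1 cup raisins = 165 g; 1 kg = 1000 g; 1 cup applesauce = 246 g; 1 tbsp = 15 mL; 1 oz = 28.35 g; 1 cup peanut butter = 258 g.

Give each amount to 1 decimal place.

cake flour: 5.1 oz; honey: 696.0 mL; peanut butter: 0.2 kg; raisins: 14.1 oz; applesauce: 61.5 g

Scaling factor: 16/20 = 4/5 = 0.8.
cake flour: 180 g × 4/5 ÷ 28.35 g/oz ≈ 5.1 oz
honey: (3 cup + 10 tbsp = 3.625 cup) × 4/5 × 240 mL/cup = 696.0 mL
peanut butter: 0.75 cup × 4/5 × 258 g/cup ÷ 1000 g/kg ≈ 0.2 kg
raisins: 500 g × 4/5 ÷ 28.35 g/oz ≈ 14.1 oz
applesauce: 75 mL × 4/5 ÷ 240 mL/cup × 246 g/cup = 61.5 g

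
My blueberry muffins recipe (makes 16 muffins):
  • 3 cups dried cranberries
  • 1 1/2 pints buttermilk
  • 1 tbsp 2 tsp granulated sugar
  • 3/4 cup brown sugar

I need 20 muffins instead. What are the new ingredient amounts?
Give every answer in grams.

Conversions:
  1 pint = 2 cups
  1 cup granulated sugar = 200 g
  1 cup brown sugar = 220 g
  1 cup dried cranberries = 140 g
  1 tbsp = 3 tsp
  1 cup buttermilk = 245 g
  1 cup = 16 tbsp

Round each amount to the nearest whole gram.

Scaling factor: 20/16 = 5/4 = 1.25.
dried cranberries: 3 cup × 5/4 × 140 g/cup = 525 g
buttermilk: 1.5 pint × 5/4 × 2 cup/pint × 245 g/cup ≈ 919 g
granulated sugar: (1 tbsp + 2 tsp = 5/3 tbsp) × 5/4 ÷ 16 tbsp/cup × 200 g/cup ≈ 26 g
brown sugar: 0.75 cup × 5/4 × 220 g/cup ≈ 206 g

dried cranberries: 525 g; buttermilk: 919 g; granulated sugar: 26 g; brown sugar: 206 g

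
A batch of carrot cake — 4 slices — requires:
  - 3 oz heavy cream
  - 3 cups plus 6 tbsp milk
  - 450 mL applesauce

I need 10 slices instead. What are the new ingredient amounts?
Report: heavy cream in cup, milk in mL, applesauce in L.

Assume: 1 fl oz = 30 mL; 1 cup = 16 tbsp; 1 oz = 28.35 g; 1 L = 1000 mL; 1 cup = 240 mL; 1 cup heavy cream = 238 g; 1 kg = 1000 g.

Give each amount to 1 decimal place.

heavy cream: 0.9 cup; milk: 2025.0 mL; applesauce: 1.1 L

Scaling factor: 10/4 = 5/2 = 2.5.
heavy cream: 3 oz × 5/2 × 28.35 g/oz ÷ 238 g/cup ≈ 0.9 cup
milk: (3 cup + 6 tbsp = 3.375 cup) × 5/2 × 240 mL/cup = 2025.0 mL
applesauce: 450 mL × 5/2 ÷ 1000 mL/L ≈ 1.1 L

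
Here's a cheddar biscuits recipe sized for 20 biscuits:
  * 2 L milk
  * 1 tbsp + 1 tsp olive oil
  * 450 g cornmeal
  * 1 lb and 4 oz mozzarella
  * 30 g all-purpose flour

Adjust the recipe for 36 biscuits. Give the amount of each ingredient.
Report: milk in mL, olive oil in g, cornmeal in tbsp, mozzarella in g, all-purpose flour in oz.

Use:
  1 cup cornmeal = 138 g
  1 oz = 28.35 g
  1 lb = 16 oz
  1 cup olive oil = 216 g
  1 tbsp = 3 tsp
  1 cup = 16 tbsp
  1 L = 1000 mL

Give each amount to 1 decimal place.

Scaling factor: 36/20 = 9/5 = 1.8.
milk: 2 L × 9/5 × 1000 mL/L = 3600.0 mL
olive oil: (1 tbsp + 1 tsp = 4/3 tbsp) × 9/5 ÷ 16 tbsp/cup × 216 g/cup = 32.4 g
cornmeal: 450 g × 9/5 ÷ 138 g/cup × 16 tbsp/cup ≈ 93.9 tbsp
mozzarella: (1 lb + 4 oz = 1.25 lb) × 9/5 × 16 oz/lb × 28.35 g/oz = 1020.6 g
all-purpose flour: 30 g × 9/5 ÷ 28.35 g/oz ≈ 1.9 oz

milk: 3600.0 mL; olive oil: 32.4 g; cornmeal: 93.9 tbsp; mozzarella: 1020.6 g; all-purpose flour: 1.9 oz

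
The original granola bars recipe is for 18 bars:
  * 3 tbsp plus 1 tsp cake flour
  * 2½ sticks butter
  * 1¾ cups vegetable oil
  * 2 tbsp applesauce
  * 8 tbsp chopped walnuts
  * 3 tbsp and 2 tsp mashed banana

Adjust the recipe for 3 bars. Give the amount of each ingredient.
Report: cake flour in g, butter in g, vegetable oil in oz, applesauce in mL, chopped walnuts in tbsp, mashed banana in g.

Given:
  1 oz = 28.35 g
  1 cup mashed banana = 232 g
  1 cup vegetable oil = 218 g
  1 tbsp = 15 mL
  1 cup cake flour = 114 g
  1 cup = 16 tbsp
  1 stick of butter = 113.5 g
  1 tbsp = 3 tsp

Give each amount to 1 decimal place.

Scaling factor: 3/18 = 1/6.
cake flour: (3 tbsp + 1 tsp = 10/3 tbsp) × 1/6 ÷ 16 tbsp/cup × 114 g/cup ≈ 4.0 g
butter: 2.5 stick × 1/6 × 113.5 g/stick ≈ 47.3 g
vegetable oil: 1.75 cup × 1/6 × 218 g/cup ÷ 28.35 g/oz ≈ 2.2 oz
applesauce: 2 tbsp × 1/6 × 15 mL/tbsp = 5.0 mL
chopped walnuts: 8 tbsp × 1/6 ≈ 1.3 tbsp
mashed banana: (3 tbsp + 2 tsp = 11/3 tbsp) × 1/6 ÷ 16 tbsp/cup × 232 g/cup ≈ 8.9 g

cake flour: 4.0 g; butter: 47.3 g; vegetable oil: 2.2 oz; applesauce: 5.0 mL; chopped walnuts: 1.3 tbsp; mashed banana: 8.9 g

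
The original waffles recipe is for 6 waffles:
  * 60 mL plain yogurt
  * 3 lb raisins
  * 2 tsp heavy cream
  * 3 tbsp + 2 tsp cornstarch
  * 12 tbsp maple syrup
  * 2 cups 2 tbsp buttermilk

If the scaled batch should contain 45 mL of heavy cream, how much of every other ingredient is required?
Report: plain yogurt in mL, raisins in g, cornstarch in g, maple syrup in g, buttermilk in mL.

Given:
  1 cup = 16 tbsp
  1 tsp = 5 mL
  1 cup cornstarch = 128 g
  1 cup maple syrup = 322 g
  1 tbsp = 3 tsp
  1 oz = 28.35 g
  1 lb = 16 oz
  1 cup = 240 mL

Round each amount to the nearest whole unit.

plain yogurt: 270 mL; raisins: 6124 g; cornstarch: 132 g; maple syrup: 1087 g; buttermilk: 2295 mL

The original recipe has 10 mL of heavy cream, so the scaling factor is 45 ÷ 10 = 9/2 = 4.5.
plain yogurt: 60 mL × 9/2 = 270 mL
raisins: 3 lb × 9/2 × 16 oz/lb × 28.35 g/oz ≈ 6124 g
cornstarch: (3 tbsp + 2 tsp = 11/3 tbsp) × 9/2 ÷ 16 tbsp/cup × 128 g/cup = 132 g
maple syrup: 12 tbsp × 9/2 ÷ 16 tbsp/cup × 322 g/cup ≈ 1087 g
buttermilk: (2 cup + 2 tbsp = 2.125 cup) × 9/2 × 240 mL/cup = 2295 mL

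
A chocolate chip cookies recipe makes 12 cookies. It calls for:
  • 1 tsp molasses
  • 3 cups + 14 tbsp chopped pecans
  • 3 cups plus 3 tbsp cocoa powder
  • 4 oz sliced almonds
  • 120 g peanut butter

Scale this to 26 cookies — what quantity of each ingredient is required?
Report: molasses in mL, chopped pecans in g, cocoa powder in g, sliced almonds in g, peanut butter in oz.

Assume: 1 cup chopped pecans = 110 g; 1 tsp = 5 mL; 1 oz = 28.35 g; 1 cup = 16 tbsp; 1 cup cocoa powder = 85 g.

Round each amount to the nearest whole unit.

Scaling factor: 26/12 = 13/6.
molasses: 1 tsp × 13/6 × 5 mL/tsp ≈ 11 mL
chopped pecans: (3 cup + 14 tbsp = 3.875 cup) × 13/6 × 110 g/cup ≈ 924 g
cocoa powder: (3 cup + 3 tbsp = 3.1875 cup) × 13/6 × 85 g/cup ≈ 587 g
sliced almonds: 4 oz × 13/6 × 28.35 g/oz ≈ 246 g
peanut butter: 120 g × 13/6 ÷ 28.35 g/oz ≈ 9 oz

molasses: 11 mL; chopped pecans: 924 g; cocoa powder: 587 g; sliced almonds: 246 g; peanut butter: 9 oz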